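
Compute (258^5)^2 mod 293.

(258)^5 ≡ 133 (mod 293)
(133)^2 ≡ 109 (mod 293)

109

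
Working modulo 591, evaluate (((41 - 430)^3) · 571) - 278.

41 - 430 = -389 ≡ 202 (mod 591)
(202)^3 ≡ 322 (mod 591)
322 · 571 = 183862 ≡ 61 (mod 591)
61 - 278 = -217 ≡ 374 (mod 591)

374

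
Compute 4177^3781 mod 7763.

2770

By square-and-multiply:
3781 in binary is 111011000101, i.e. 3781 = 2048 + 1024 + 512 + 128 + 64 + 4 + 1.
4177^1 ≡ 4177 (mod 7763)
4177^2 ≡ 4177^2 = 17447329 ≡ 3868 (mod 7763)
4177^4 ≡ 3868^2 = 14961424 ≡ 2123 (mod 7763)
4177^8 ≡ 2123^2 = 4507129 ≡ 4589 (mod 7763)
4177^16 ≡ 4589^2 = 21058921 ≡ 5665 (mod 7763)
4177^32 ≡ 5665^2 = 32092225 ≡ 7746 (mod 7763)
4177^64 ≡ 7746^2 = 60000516 ≡ 289 (mod 7763)
4177^128 ≡ 289^2 = 83521 ≡ 5891 (mod 7763)
4177^256 ≡ 5891^2 = 34703881 ≡ 3271 (mod 7763)
4177^512 ≡ 3271^2 = 10699441 ≡ 2027 (mod 7763)
4177^1024 ≡ 2027^2 = 4108729 ≡ 2102 (mod 7763)
4177^2048 ≡ 2102^2 = 4418404 ≡ 1257 (mod 7763)
4177^3781 = 4177^2048 * 4177^1024 * 4177^512 * 4177^128 * 4177^64 * 4177^4 * 4177^1 ≡ 1257 * 2102 * 2027 * 5891 * 289 * 2123 * 4177 (mod 7763).
Accumulate the product:
1257 * 2102 = 2642214 ≡ 2794
2794 * 2027 = 5663438 ≡ 4211
4211 * 5891 = 24807001 ≡ 4216
4216 * 289 = 1218424 ≡ 7396
7396 * 2123 = 15701708 ≡ 4922
4922 * 4177 = 20559194 ≡ 2770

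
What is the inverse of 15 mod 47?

22

47 = 3×15 + 2
15 = 7×2 + 1
2 = 2×1 + 0
gcd(15, 47) = 1, so the inverse exists.
Back-substitute for 1:
1 = 1×15 − 7×2
  = −7×47 + 22×15
So 15⁻¹ ≡ 22 (mod 47).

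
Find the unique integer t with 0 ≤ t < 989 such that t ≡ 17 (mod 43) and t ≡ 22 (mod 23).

275

43⁻¹ mod 23: 43·15 ≡ 1 (mod 23), so 43⁻¹ ≡ 15.
t = 17 + 43·((22 − 17)·15 mod 23) = 17 + 43·6 = 275.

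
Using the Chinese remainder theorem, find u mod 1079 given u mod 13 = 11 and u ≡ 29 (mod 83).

1025

13⁻¹ mod 83: 13·32 ≡ 1 (mod 83), so 13⁻¹ ≡ 32.
u = 11 + 13·((29 − 11)·32 mod 83) = 11 + 13·78 = 1025.
Check: 1025 mod 13 = 11, 1025 mod 83 = 29. ✓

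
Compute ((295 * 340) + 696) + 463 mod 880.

295 * 340 = 100300 ≡ 860 (mod 880)
860 + 696 = 1556 ≡ 676 (mod 880)
676 + 463 = 1139 ≡ 259 (mod 880)

259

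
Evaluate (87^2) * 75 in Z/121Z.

(87)^2 ≡ 67 (mod 121)
67 * 75 = 5025 ≡ 64 (mod 121)

64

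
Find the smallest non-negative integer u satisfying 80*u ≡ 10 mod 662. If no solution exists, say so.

207

gcd(80, 662) = 2, and 2 | 10, so solutions exist.
Divide through by 2: 40*u ≡ 5 (mod 331).
40⁻¹ ≡ 240 (mod 331).
u ≡ 240*5 ≡ 207 (mod 331).
The smallest non-negative solution is u = 207.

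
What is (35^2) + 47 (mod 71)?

65

(35)^2 ≡ 18 (mod 71)
18 + 47 = 65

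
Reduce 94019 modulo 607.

541

94019 = 154·607 + 541, so 94019 ≡ 541 (mod 607).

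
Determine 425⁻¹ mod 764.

764 = 1·425 + 339
425 = 1·339 + 86
339 = 3·86 + 81
86 = 1·81 + 5
81 = 16·5 + 1
5 = 5·1 + 0
gcd(425, 764) = 1, so the inverse exists.
Back-substitute for 1:
1 = 1·81 − 16·5
  = −16·86 + 17·81
  = 17·339 − 67·86
  = −67·425 + 84·339
  = 84·764 − 151·425
So 425⁻¹ ≡ −151 ≡ 613 (mod 764).

613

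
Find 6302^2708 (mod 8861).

1115

Using repeated squaring:
2708 in binary is 101010010100, i.e. 2708 = 2048 + 512 + 128 + 16 + 4.
6302^1 ≡ 6302 (mod 8861)
6302^2 ≡ 6302^2 = 39715204 ≡ 202 (mod 8861)
6302^4 ≡ 202^2 = 40804 ≡ 5360 (mod 8861)
6302^8 ≡ 5360^2 = 28729600 ≡ 2238 (mod 8861)
6302^16 ≡ 2238^2 = 5008644 ≡ 2179 (mod 8861)
6302^32 ≡ 2179^2 = 4748041 ≡ 7406 (mod 8861)
6302^64 ≡ 7406^2 = 54848836 ≡ 8107 (mod 8861)
6302^128 ≡ 8107^2 = 65723449 ≡ 1412 (mod 8861)
6302^256 ≡ 1412^2 = 1993744 ≡ 19 (mod 8861)
6302^512 ≡ 19^2 = 361 (mod 8861)
6302^1024 ≡ 361^2 = 130321 ≡ 6267 (mod 8861)
6302^2048 ≡ 6267^2 = 39275289 ≡ 3337 (mod 8861)
6302^2708 = 6302^2048 × 6302^512 × 6302^128 × 6302^16 × 6302^4 ≡ 3337 × 361 × 1412 × 2179 × 5360 (mod 8861).
Accumulate the product:
3337 × 361 = 1204657 ≡ 8422
8422 × 1412 = 11891864 ≡ 402
402 × 2179 = 875958 ≡ 7580
7580 × 5360 = 40628800 ≡ 1115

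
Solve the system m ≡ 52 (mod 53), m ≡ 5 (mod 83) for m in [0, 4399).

53⁻¹ mod 83: 53×47 ≡ 1 (mod 83), so 53⁻¹ ≡ 47.
m = 52 + 53×((5 − 52)×47 mod 83) = 52 + 53×32 = 1748.

1748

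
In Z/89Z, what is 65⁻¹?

63

89 = 1*65 + 24
65 = 2*24 + 17
24 = 1*17 + 7
17 = 2*7 + 3
7 = 2*3 + 1
3 = 3*1 + 0
gcd(65, 89) = 1, so the inverse exists.
Bézout: 1 = 19*89 − 26*65.
So 65⁻¹ ≡ −26 ≡ 63 (mod 89).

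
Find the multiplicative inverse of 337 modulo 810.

Apply the Euclidean algorithm and back-substitute:
810 = 2*337 + 136
337 = 2*136 + 65
136 = 2*65 + 6
65 = 10*6 + 5
6 = 1*5 + 1
5 = 5*1 + 0
gcd(337, 810) = 1, so the inverse exists.
Bézout: 1 = 57*810 − 137*337.
So 337⁻¹ ≡ −137 ≡ 673 (mod 810).

673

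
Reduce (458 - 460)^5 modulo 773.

741

458 - 460 = -2 ≡ 771 (mod 773)
(771)^5 ≡ 741 (mod 773)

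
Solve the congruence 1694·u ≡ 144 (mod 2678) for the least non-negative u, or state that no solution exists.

gcd(1694, 2678) = 2, and 2 | 144, so solutions exist.
Divide through by 2: 847·u mod 1339 = 72.
847⁻¹ ≡ 215 (mod 1339).
u ≡ 215·72 ≡ 751 (mod 1339).
The smallest non-negative solution is u = 751.

751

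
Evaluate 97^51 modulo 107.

46

Using repeated squaring:
51 in binary is 110011, i.e. 51 = 32 + 16 + 2 + 1.
97^1 ≡ 97 (mod 107)
97^2 ≡ 97^2 = 9409 ≡ 100 (mod 107)
97^4 ≡ 100^2 = 10000 ≡ 49 (mod 107)
97^8 ≡ 49^2 = 2401 ≡ 47 (mod 107)
97^16 ≡ 47^2 = 2209 ≡ 69 (mod 107)
97^32 ≡ 69^2 = 4761 ≡ 53 (mod 107)
97^51 = 97^32 · 97^16 · 97^2 · 97^1 ≡ 53 · 69 · 100 · 97 (mod 107).
Accumulate the product:
53 · 69 = 3657 ≡ 19
19 · 100 = 1900 ≡ 81
81 · 97 = 7857 ≡ 46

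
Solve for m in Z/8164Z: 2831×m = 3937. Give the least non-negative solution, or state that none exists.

gcd(2831, 8164) = 1, so a unique solution mod 8164 exists.
2831⁻¹ ≡ 5087 (mod 8164).
m ≡ 5087×3937 ≡ 1227 (mod 8164).

1227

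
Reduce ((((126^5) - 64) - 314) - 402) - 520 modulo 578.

(126)^5 ≡ 402 (mod 578)
402 - 64 = 338
338 - 314 = 24
24 - 402 = -378 ≡ 200 (mod 578)
200 - 520 = -320 ≡ 258 (mod 578)

258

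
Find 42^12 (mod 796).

324

12 in binary is 1100, i.e. 12 = 8 + 4.
42^1 ≡ 42 (mod 796)
42^2 ≡ 42^2 = 1764 ≡ 172 (mod 796)
42^4 ≡ 172^2 = 29584 ≡ 132 (mod 796)
42^8 ≡ 132^2 = 17424 ≡ 708 (mod 796)
42^12 = 42^8 × 42^4 ≡ 708 × 132 (mod 796).
708 × 132 = 93456 ≡ 324 (mod 796).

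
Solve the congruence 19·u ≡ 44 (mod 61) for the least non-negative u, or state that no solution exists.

gcd(19, 61) = 1, so a unique solution mod 61 exists.
19⁻¹ ≡ 45 (mod 61).
u ≡ 45·44 ≡ 28 (mod 61).

28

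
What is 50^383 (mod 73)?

6

383 in binary is 101111111, i.e. 383 = 256 + 64 + 32 + 16 + 8 + 4 + 2 + 1.
50^1 ≡ 50 (mod 73)
50^2 ≡ 50^2 = 2500 ≡ 18 (mod 73)
50^4 ≡ 18^2 = 324 ≡ 32 (mod 73)
50^8 ≡ 32^2 = 1024 ≡ 2 (mod 73)
50^16 ≡ 2^2 = 4 (mod 73)
50^32 ≡ 4^2 = 16 (mod 73)
50^64 ≡ 16^2 = 256 ≡ 37 (mod 73)
50^128 ≡ 37^2 = 1369 ≡ 55 (mod 73)
50^256 ≡ 55^2 = 3025 ≡ 32 (mod 73)
50^383 = 50^256 * 50^64 * 50^32 * 50^16 * 50^8 * 50^4 * 50^2 * 50^1 ≡ 32 * 37 * 16 * 4 * 2 * 32 * 18 * 50 (mod 73).
Accumulate the product:
32 * 37 = 1184 ≡ 16
16 * 16 = 256 ≡ 37
37 * 4 = 148 ≡ 2
2 * 2 = 4
4 * 32 = 128 ≡ 55
55 * 18 = 990 ≡ 41
41 * 50 = 2050 ≡ 6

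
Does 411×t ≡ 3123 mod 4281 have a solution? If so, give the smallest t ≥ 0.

gcd(411, 4281) = 3, and 3 | 3123, so solutions exist.
Divide through by 3: 137×t mod 1427 = 1041.
137⁻¹ ≡ 125 (mod 1427).
t ≡ 125×1041 ≡ 268 (mod 1427).
The smallest non-negative solution is t = 268.

268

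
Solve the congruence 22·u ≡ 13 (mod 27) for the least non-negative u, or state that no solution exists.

gcd(22, 27) = 1, so a unique solution mod 27 exists.
22⁻¹ ≡ 16 (mod 27).
u ≡ 16·13 ≡ 19 (mod 27).

19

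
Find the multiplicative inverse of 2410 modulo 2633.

2633 = 1·2410 + 223
2410 = 10·223 + 180
223 = 1·180 + 43
180 = 4·43 + 8
43 = 5·8 + 3
8 = 2·3 + 2
3 = 1·2 + 1
2 = 2·1 + 0
gcd(2410, 2633) = 1, so the inverse exists.
Back-substitute for 1:
1 = 1·3 − 1·2
  = −1·8 + 3·3
  = 3·43 − 16·8
  = −16·180 + 67·43
  = 67·223 − 83·180
  = −83·2410 + 897·223
  = 897·2633 − 980·2410
So 2410⁻¹ ≡ −980 ≡ 1653 (mod 2633).

1653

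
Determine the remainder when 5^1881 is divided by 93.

32

1881 in binary is 11101011001, i.e. 1881 = 1024 + 512 + 256 + 64 + 16 + 8 + 1.
5^1 ≡ 5 (mod 93)
5^2 ≡ 5^2 = 25 (mod 93)
5^4 ≡ 25^2 = 625 ≡ 67 (mod 93)
5^8 ≡ 67^2 = 4489 ≡ 25 (mod 93)
5^16 ≡ 25^2 = 625 ≡ 67 (mod 93)
5^32 ≡ 67^2 = 4489 ≡ 25 (mod 93)
5^64 ≡ 25^2 = 625 ≡ 67 (mod 93)
5^128 ≡ 67^2 = 4489 ≡ 25 (mod 93)
5^256 ≡ 25^2 = 625 ≡ 67 (mod 93)
5^512 ≡ 67^2 = 4489 ≡ 25 (mod 93)
5^1024 ≡ 25^2 = 625 ≡ 67 (mod 93)
5^1881 = 5^1024 · 5^512 · 5^256 · 5^64 · 5^16 · 5^8 · 5^1 ≡ 67 · 25 · 67 · 67 · 67 · 25 · 5 (mod 93).
Accumulate the product:
67 · 25 = 1675 ≡ 1
1 · 67 = 67
67 · 67 = 4489 ≡ 25
25 · 67 = 1675 ≡ 1
1 · 25 = 25
25 · 5 = 125 ≡ 32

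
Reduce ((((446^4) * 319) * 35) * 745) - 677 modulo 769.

(446)^4 ≡ 429 (mod 769)
429 * 319 = 136851 ≡ 738 (mod 769)
738 * 35 = 25830 ≡ 453 (mod 769)
453 * 745 = 337485 ≡ 663 (mod 769)
663 - 677 = -14 ≡ 755 (mod 769)

755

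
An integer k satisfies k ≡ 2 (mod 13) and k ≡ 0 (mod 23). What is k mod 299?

184

13⁻¹ mod 23: 13*16 ≡ 1 (mod 23), so 13⁻¹ ≡ 16.
k = 2 + 13*((0 − 2)*16 mod 23) = 2 + 13*14 = 184.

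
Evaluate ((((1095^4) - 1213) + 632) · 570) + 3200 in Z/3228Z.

1520

(1095)^4 ≡ 2277 (mod 3228)
2277 - 1213 = 1064
1064 + 632 = 1696
1696 · 570 = 966720 ≡ 1548 (mod 3228)
1548 + 3200 = 4748 ≡ 1520 (mod 3228)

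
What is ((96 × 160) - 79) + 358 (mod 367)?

225

96 × 160 = 15360 ≡ 313 (mod 367)
313 - 79 = 234
234 + 358 = 592 ≡ 225 (mod 367)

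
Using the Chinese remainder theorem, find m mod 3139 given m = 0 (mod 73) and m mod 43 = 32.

73⁻¹ mod 43: 73×33 ≡ 1 (mod 43), so 73⁻¹ ≡ 33.
m = 0 + 73×((32 − 0)×33 mod 43) = 0 + 73×24 = 1752.

1752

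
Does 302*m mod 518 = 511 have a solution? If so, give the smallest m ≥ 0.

gcd(302, 518) = 2, and 2 does not divide 511.
So the congruence has no solution.

no solution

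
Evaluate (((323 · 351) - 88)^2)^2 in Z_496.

323 · 351 = 113373 ≡ 285 (mod 496)
285 - 88 = 197
(197)^2 ≡ 121 (mod 496)
(121)^2 ≡ 257 (mod 496)

257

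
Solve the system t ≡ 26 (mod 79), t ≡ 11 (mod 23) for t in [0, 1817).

79⁻¹ mod 23: 79×7 ≡ 1 (mod 23), so 79⁻¹ ≡ 7.
t = 26 + 79×((11 − 26)×7 mod 23) = 26 + 79×10 = 816.

816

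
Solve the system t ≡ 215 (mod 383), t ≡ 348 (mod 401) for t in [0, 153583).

40047

383⁻¹ mod 401: 383*245 ≡ 1 (mod 401), so 383⁻¹ ≡ 245.
t = 215 + 383*((348 − 215)*245 mod 401) = 215 + 383*104 = 40047.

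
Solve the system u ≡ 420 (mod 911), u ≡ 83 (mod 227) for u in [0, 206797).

911⁻¹ mod 227: 911*76 ≡ 1 (mod 227), so 911⁻¹ ≡ 76.
u = 420 + 911*((83 − 420)*76 mod 227) = 420 + 911*39 = 35949.
Check: 35949 mod 911 = 420, 35949 mod 227 = 83. ✓

35949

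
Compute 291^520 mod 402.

Using repeated squaring:
291^1 ≡ 291 (mod 402)
291^2 ≡ 291^2 = 84681 ≡ 261 (mod 402)
291^4 ≡ 261^2 = 68121 ≡ 183 (mod 402)
291^8 ≡ 183^2 = 33489 ≡ 123 (mod 402)
291^16 ≡ 123^2 = 15129 ≡ 255 (mod 402)
291^32 ≡ 255^2 = 65025 ≡ 303 (mod 402)
291^64 ≡ 303^2 = 91809 ≡ 153 (mod 402)
291^128 ≡ 153^2 = 23409 ≡ 93 (mod 402)
291^256 ≡ 93^2 = 8649 ≡ 207 (mod 402)
291^512 ≡ 207^2 = 42849 ≡ 237 (mod 402)
291^520 = 291^512 · 291^8 ≡ 237 · 123 (mod 402).
237 · 123 = 29151 ≡ 207 (mod 402).

207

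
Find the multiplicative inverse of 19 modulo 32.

27

Apply the Euclidean algorithm and back-substitute:
32 = 1·19 + 13
19 = 1·13 + 6
13 = 2·6 + 1
6 = 6·1 + 0
gcd(19, 32) = 1, so the inverse exists.
Bézout: 1 = 3·32 − 5·19.
So 19⁻¹ ≡ −5 ≡ 27 (mod 32).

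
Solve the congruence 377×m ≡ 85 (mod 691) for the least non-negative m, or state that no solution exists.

gcd(377, 691) = 1, so a unique solution mod 691 exists.
377⁻¹ ≡ 11 (mod 691).
m ≡ 11×85 ≡ 244 (mod 691).

244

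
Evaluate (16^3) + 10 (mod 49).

39

(16)^3 ≡ 29 (mod 49)
29 + 10 = 39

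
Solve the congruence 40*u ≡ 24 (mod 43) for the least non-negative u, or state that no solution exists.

gcd(40, 43) = 1, so a unique solution mod 43 exists.
40⁻¹ ≡ 14 (mod 43).
u ≡ 14*24 ≡ 35 (mod 43).

35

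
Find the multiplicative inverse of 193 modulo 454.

247

454 = 2×193 + 68
193 = 2×68 + 57
68 = 1×57 + 11
57 = 5×11 + 2
11 = 5×2 + 1
2 = 2×1 + 0
gcd(193, 454) = 1, so the inverse exists.
Back-substitute for 1:
1 = 1×11 − 5×2
  = −5×57 + 26×11
  = 26×68 − 31×57
  = −31×193 + 88×68
  = 88×454 − 207×193
So 193⁻¹ ≡ −207 ≡ 247 (mod 454).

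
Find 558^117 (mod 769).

Compute successive squares:
117 in binary is 1110101, i.e. 117 = 64 + 32 + 16 + 4 + 1.
558^1 ≡ 558 (mod 769)
558^2 ≡ 558^2 = 311364 ≡ 688 (mod 769)
558^4 ≡ 688^2 = 473344 ≡ 409 (mod 769)
558^8 ≡ 409^2 = 167281 ≡ 408 (mod 769)
558^16 ≡ 408^2 = 166464 ≡ 360 (mod 769)
558^32 ≡ 360^2 = 129600 ≡ 408 (mod 769)
558^64 ≡ 408^2 = 166464 ≡ 360 (mod 769)
558^117 = 558^64 × 558^32 × 558^16 × 558^4 × 558^1 ≡ 360 × 408 × 360 × 409 × 558 (mod 769).
Accumulate the product:
360 × 408 = 146880 ≡ 1
1 × 360 = 360
360 × 409 = 147240 ≡ 361
361 × 558 = 201438 ≡ 729

729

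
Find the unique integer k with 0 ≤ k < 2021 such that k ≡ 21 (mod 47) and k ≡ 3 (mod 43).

820

47⁻¹ mod 43: 47·11 ≡ 1 (mod 43), so 47⁻¹ ≡ 11.
k = 21 + 47·((3 − 21)·11 mod 43) = 21 + 47·17 = 820.
Check: 820 mod 47 = 21, 820 mod 43 = 3. ✓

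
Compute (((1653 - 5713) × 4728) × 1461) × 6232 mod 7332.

5028

1653 - 5713 = -4060 ≡ 3272 (mod 7332)
3272 × 4728 = 15470016 ≡ 6828 (mod 7332)
6828 × 1461 = 9975708 ≡ 4188 (mod 7332)
4188 × 6232 = 26099616 ≡ 5028 (mod 7332)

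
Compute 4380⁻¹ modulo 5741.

5741 = 1*4380 + 1361
4380 = 3*1361 + 297
1361 = 4*297 + 173
297 = 1*173 + 124
173 = 1*124 + 49
124 = 2*49 + 26
49 = 1*26 + 23
26 = 1*23 + 3
23 = 7*3 + 2
3 = 1*2 + 1
2 = 2*1 + 0
gcd(4380, 5741) = 1, so the inverse exists.
Back-substitute for 1:
1 = 1*3 − 1*2
  = −1*23 + 8*3
  = 8*26 − 9*23
  = −9*49 + 17*26
  = 17*124 − 43*49
  = −43*173 + 60*124
  = 60*297 − 103*173
  = −103*1361 + 472*297
  = 472*4380 − 1519*1361
  = −1519*5741 + 1991*4380
So 4380⁻¹ ≡ 1991 (mod 5741).

1991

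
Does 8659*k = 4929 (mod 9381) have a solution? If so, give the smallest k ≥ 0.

318

gcd(8659, 9381) = 1, so a unique solution mod 9381 exists.
8659⁻¹ ≡ 5626 (mod 9381).
k ≡ 5626*4929 ≡ 318 (mod 9381).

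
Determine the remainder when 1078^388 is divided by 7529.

7115

Compute successive squares:
1078^1 ≡ 1078 (mod 7529)
1078^2 ≡ 1078^2 = 1162084 ≡ 2618 (mod 7529)
1078^4 ≡ 2618^2 = 6853924 ≡ 2534 (mod 7529)
1078^8 ≡ 2534^2 = 6421156 ≡ 6448 (mod 7529)
1078^16 ≡ 6448^2 = 41576704 ≡ 1566 (mod 7529)
1078^32 ≡ 1566^2 = 2452356 ≡ 5431 (mod 7529)
1078^64 ≡ 5431^2 = 29495761 ≡ 4668 (mod 7529)
1078^128 ≡ 4668^2 = 21790224 ≡ 1298 (mod 7529)
1078^256 ≡ 1298^2 = 1684804 ≡ 5837 (mod 7529)
1078^388 = 1078^256 · 1078^128 · 1078^4 ≡ 5837 · 1298 · 2534 (mod 7529).
Accumulate the product:
5837 · 1298 = 7576426 ≡ 2252
2252 · 2534 = 5706568 ≡ 7115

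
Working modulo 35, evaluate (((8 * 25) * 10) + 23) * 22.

21

8 * 25 = 200 ≡ 25 (mod 35)
25 * 10 = 250 ≡ 5 (mod 35)
5 + 23 = 28
28 * 22 = 616 ≡ 21 (mod 35)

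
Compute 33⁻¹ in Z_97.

50

Run the extended Euclidean algorithm:
97 = 2×33 + 31
33 = 1×31 + 2
31 = 15×2 + 1
2 = 2×1 + 0
gcd(33, 97) = 1, so the inverse exists.
Back-substitute for 1:
1 = 1×31 − 15×2
  = −15×33 + 16×31
  = 16×97 − 47×33
So 33⁻¹ ≡ −47 ≡ 50 (mod 97).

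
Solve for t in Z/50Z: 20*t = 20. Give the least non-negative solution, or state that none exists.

1

gcd(20, 50) = 10, and 10 | 20, so solutions exist.
Divide through by 10: 2*t mod 5 = 2.
2⁻¹ ≡ 3 (mod 5).
t ≡ 3*2 ≡ 1 (mod 5).
The smallest non-negative solution is t = 1.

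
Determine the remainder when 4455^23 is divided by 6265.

5885

23 in binary is 10111, i.e. 23 = 16 + 4 + 2 + 1.
4455^1 ≡ 4455 (mod 6265)
4455^2 ≡ 4455^2 = 19847025 ≡ 5770 (mod 6265)
4455^4 ≡ 5770^2 = 33292900 ≡ 690 (mod 6265)
4455^8 ≡ 690^2 = 476100 ≡ 6225 (mod 6265)
4455^16 ≡ 6225^2 = 38750625 ≡ 1600 (mod 6265)
4455^23 = 4455^16 · 4455^4 · 4455^2 · 4455^1 ≡ 1600 · 690 · 5770 · 4455 (mod 6265).
Accumulate the product:
1600 · 690 = 1104000 ≡ 1360
1360 · 5770 = 7847200 ≡ 3420
3420 · 4455 = 15236100 ≡ 5885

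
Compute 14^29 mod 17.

5

Using repeated squaring:
29 in binary is 11101, i.e. 29 = 16 + 8 + 4 + 1.
14^1 ≡ 14 (mod 17)
14^2 ≡ 14^2 = 196 ≡ 9 (mod 17)
14^4 ≡ 9^2 = 81 ≡ 13 (mod 17)
14^8 ≡ 13^2 = 169 ≡ 16 (mod 17)
14^16 ≡ 16^2 = 256 ≡ 1 (mod 17)
14^29 = 14^16 * 14^8 * 14^4 * 14^1 ≡ 1 * 16 * 13 * 14 (mod 17).
Accumulate the product:
1 * 16 = 16
16 * 13 = 208 ≡ 4
4 * 14 = 56 ≡ 5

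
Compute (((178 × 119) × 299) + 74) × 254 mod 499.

329

178 × 119 = 21182 ≡ 224 (mod 499)
224 × 299 = 66976 ≡ 110 (mod 499)
110 + 74 = 184
184 × 254 = 46736 ≡ 329 (mod 499)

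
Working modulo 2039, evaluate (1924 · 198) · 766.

1924 · 198 = 380952 ≡ 1698 (mod 2039)
1698 · 766 = 1300668 ≡ 1825 (mod 2039)

1825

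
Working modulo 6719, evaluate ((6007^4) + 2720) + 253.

6370

(6007)^4 ≡ 3397 (mod 6719)
3397 + 2720 = 6117
6117 + 253 = 6370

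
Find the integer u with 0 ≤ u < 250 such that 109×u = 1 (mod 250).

Apply the Euclidean algorithm and back-substitute:
250 = 2*109 + 32
109 = 3*32 + 13
32 = 2*13 + 6
13 = 2*6 + 1
6 = 6*1 + 0
gcd(109, 250) = 1, so the inverse exists.
Bézout: 1 = −17*250 + 39*109.
So 109⁻¹ ≡ 39 (mod 250).

39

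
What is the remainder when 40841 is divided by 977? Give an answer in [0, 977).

784

40841 = 41*977 + 784, so 40841 ≡ 784 (mod 977).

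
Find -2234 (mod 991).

739

-2234 = -3*991 + 739, so -2234 ≡ 739 (mod 991).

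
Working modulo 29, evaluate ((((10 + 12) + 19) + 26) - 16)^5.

13

10 + 12 = 22
22 + 19 = 41 ≡ 12 (mod 29)
12 + 26 = 38 ≡ 9 (mod 29)
9 - 16 = -7 ≡ 22 (mod 29)
(22)^5 ≡ 13 (mod 29)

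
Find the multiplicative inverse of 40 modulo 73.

73 = 1×40 + 33
40 = 1×33 + 7
33 = 4×7 + 5
7 = 1×5 + 2
5 = 2×2 + 1
2 = 2×1 + 0
gcd(40, 73) = 1, so the inverse exists.
Back-substitute for 1:
1 = 1×5 − 2×2
  = −2×7 + 3×5
  = 3×33 − 14×7
  = −14×40 + 17×33
  = 17×73 − 31×40
So 40⁻¹ ≡ −31 ≡ 42 (mod 73).

42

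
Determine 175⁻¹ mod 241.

Run the extended Euclidean algorithm:
241 = 1·175 + 66
175 = 2·66 + 43
66 = 1·43 + 23
43 = 1·23 + 20
23 = 1·20 + 3
20 = 6·3 + 2
3 = 1·2 + 1
2 = 2·1 + 0
gcd(175, 241) = 1, so the inverse exists.
Back-substitute for 1:
1 = 1·3 − 1·2
  = −1·20 + 7·3
  = 7·23 − 8·20
  = −8·43 + 15·23
  = 15·66 − 23·43
  = −23·175 + 61·66
  = 61·241 − 84·175
So 175⁻¹ ≡ −84 ≡ 157 (mod 241).

157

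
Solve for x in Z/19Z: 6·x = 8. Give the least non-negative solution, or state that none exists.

gcd(6, 19) = 1, so a unique solution mod 19 exists.
6⁻¹ ≡ 16 (mod 19).
x ≡ 16·8 ≡ 14 (mod 19).

14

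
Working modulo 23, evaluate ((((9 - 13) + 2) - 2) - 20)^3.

22

9 - 13 = -4 ≡ 19 (mod 23)
19 + 2 = 21
21 - 2 = 19
19 - 20 = -1 ≡ 22 (mod 23)
(22)^3 ≡ 22 (mod 23)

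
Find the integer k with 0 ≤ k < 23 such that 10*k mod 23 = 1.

23 = 2*10 + 3
10 = 3*3 + 1
3 = 3*1 + 0
gcd(10, 23) = 1, so the inverse exists.
Bézout: 1 = −3*23 + 7*10.
So 10⁻¹ ≡ 7 (mod 23).

7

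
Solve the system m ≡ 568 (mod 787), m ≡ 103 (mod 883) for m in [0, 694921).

156394

787⁻¹ mod 883: 787*837 ≡ 1 (mod 883), so 787⁻¹ ≡ 837.
m = 568 + 787*((103 − 568)*837 mod 883) = 568 + 787*198 = 156394.
Check: 156394 mod 787 = 568, 156394 mod 883 = 103. ✓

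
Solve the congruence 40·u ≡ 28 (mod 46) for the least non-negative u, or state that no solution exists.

3

gcd(40, 46) = 2, and 2 | 28, so solutions exist.
Divide through by 2: 20·u = 14 (mod 23).
20⁻¹ ≡ 15 (mod 23).
u ≡ 15·14 ≡ 3 (mod 23).
The smallest non-negative solution is u = 3.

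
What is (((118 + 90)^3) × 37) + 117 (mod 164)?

118 + 90 = 208 ≡ 44 (mod 164)
(44)^3 ≡ 68 (mod 164)
68 × 37 = 2516 ≡ 56 (mod 164)
56 + 117 = 173 ≡ 9 (mod 164)

9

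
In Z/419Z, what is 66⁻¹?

419 = 6*66 + 23
66 = 2*23 + 20
23 = 1*20 + 3
20 = 6*3 + 2
3 = 1*2 + 1
2 = 2*1 + 0
gcd(66, 419) = 1, so the inverse exists.
Back-substitute for 1:
1 = 1*3 − 1*2
  = −1*20 + 7*3
  = 7*23 − 8*20
  = −8*66 + 23*23
  = 23*419 − 146*66
So 66⁻¹ ≡ −146 ≡ 273 (mod 419).

273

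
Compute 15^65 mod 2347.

65 in binary is 1000001, i.e. 65 = 64 + 1.
15^1 ≡ 15 (mod 2347)
15^2 ≡ 15^2 = 225 (mod 2347)
15^4 ≡ 225^2 = 50625 ≡ 1338 (mod 2347)
15^8 ≡ 1338^2 = 1790244 ≡ 1830 (mod 2347)
15^16 ≡ 1830^2 = 3348900 ≡ 2078 (mod 2347)
15^32 ≡ 2078^2 = 4318084 ≡ 1951 (mod 2347)
15^64 ≡ 1951^2 = 3806401 ≡ 1914 (mod 2347)
15^65 = 15^64 * 15^1 ≡ 1914 * 15 (mod 2347).
1914 * 15 = 28710 ≡ 546 (mod 2347).

546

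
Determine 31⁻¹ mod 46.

By the extended Euclidean algorithm:
46 = 1×31 + 15
31 = 2×15 + 1
15 = 15×1 + 0
gcd(31, 46) = 1, so the inverse exists.
Bézout: 1 = −2×46 + 3×31.
So 31⁻¹ ≡ 3 (mod 46).

3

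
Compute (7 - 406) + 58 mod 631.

290

7 - 406 = -399 ≡ 232 (mod 631)
232 + 58 = 290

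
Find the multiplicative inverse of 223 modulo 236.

127

236 = 1*223 + 13
223 = 17*13 + 2
13 = 6*2 + 1
2 = 2*1 + 0
gcd(223, 236) = 1, so the inverse exists.
Bézout: 1 = 103*236 − 109*223.
So 223⁻¹ ≡ −109 ≡ 127 (mod 236).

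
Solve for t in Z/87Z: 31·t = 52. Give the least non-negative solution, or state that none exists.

gcd(31, 87) = 1, so a unique solution mod 87 exists.
31⁻¹ ≡ 73 (mod 87).
t ≡ 73·52 ≡ 55 (mod 87).

55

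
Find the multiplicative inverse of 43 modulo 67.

53

67 = 1·43 + 24
43 = 1·24 + 19
24 = 1·19 + 5
19 = 3·5 + 4
5 = 1·4 + 1
4 = 4·1 + 0
gcd(43, 67) = 1, so the inverse exists.
Back-substitute for 1:
1 = 1·5 − 1·4
  = −1·19 + 4·5
  = 4·24 − 5·19
  = −5·43 + 9·24
  = 9·67 − 14·43
So 43⁻¹ ≡ −14 ≡ 53 (mod 67).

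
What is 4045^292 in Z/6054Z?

292 in binary is 100100100, i.e. 292 = 256 + 32 + 4.
4045^1 ≡ 4045 (mod 6054)
4045^2 ≡ 4045^2 = 16362025 ≡ 4117 (mod 6054)
4045^4 ≡ 4117^2 = 16949689 ≡ 4543 (mod 6054)
4045^8 ≡ 4543^2 = 20638849 ≡ 763 (mod 6054)
4045^16 ≡ 763^2 = 582169 ≡ 985 (mod 6054)
4045^32 ≡ 985^2 = 970225 ≡ 1585 (mod 6054)
4045^64 ≡ 1585^2 = 2512225 ≡ 5869 (mod 6054)
4045^128 ≡ 5869^2 = 34445161 ≡ 3955 (mod 6054)
4045^256 ≡ 3955^2 = 15642025 ≡ 4543 (mod 6054)
4045^292 = 4045^256 * 4045^32 * 4045^4 ≡ 4543 * 1585 * 4543 (mod 6054).
Accumulate the product:
4543 * 1585 = 7200655 ≡ 2449
2449 * 4543 = 11125807 ≡ 4609

4609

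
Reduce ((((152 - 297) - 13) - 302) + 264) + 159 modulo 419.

382

152 - 297 = -145 ≡ 274 (mod 419)
274 - 13 = 261
261 - 302 = -41 ≡ 378 (mod 419)
378 + 264 = 642 ≡ 223 (mod 419)
223 + 159 = 382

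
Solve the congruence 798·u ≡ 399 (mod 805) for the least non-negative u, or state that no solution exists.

58

gcd(798, 805) = 7, and 7 | 399, so solutions exist.
Divide through by 7: 114·u mod 115 = 57.
114⁻¹ ≡ 114 (mod 115).
u ≡ 114·57 ≡ 58 (mod 115).
The smallest non-negative solution is u = 58.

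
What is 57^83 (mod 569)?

By square-and-multiply:
83 in binary is 1010011, i.e. 83 = 64 + 16 + 2 + 1.
57^1 ≡ 57 (mod 569)
57^2 ≡ 57^2 = 3249 ≡ 404 (mod 569)
57^4 ≡ 404^2 = 163216 ≡ 482 (mod 569)
57^8 ≡ 482^2 = 232324 ≡ 172 (mod 569)
57^16 ≡ 172^2 = 29584 ≡ 565 (mod 569)
57^32 ≡ 565^2 = 319225 ≡ 16 (mod 569)
57^64 ≡ 16^2 = 256 (mod 569)
57^83 = 57^64 × 57^16 × 57^2 × 57^1 ≡ 256 × 565 × 404 × 57 (mod 569).
Accumulate the product:
256 × 565 = 144640 ≡ 114
114 × 404 = 46056 ≡ 536
536 × 57 = 30552 ≡ 395

395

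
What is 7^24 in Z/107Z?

Using repeated squaring:
24 in binary is 11000, i.e. 24 = 16 + 8.
7^1 ≡ 7 (mod 107)
7^2 ≡ 7^2 = 49 (mod 107)
7^4 ≡ 49^2 = 2401 ≡ 47 (mod 107)
7^8 ≡ 47^2 = 2209 ≡ 69 (mod 107)
7^16 ≡ 69^2 = 4761 ≡ 53 (mod 107)
7^24 = 7^16 * 7^8 ≡ 53 * 69 (mod 107).
53 * 69 = 3657 ≡ 19 (mod 107).

19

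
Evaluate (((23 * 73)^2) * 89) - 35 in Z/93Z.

23 * 73 = 1679 ≡ 5 (mod 93)
(5)^2 ≡ 25 (mod 93)
25 * 89 = 2225 ≡ 86 (mod 93)
86 - 35 = 51

51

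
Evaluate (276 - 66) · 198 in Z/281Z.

276 - 66 = 210
210 · 198 = 41580 ≡ 273 (mod 281)

273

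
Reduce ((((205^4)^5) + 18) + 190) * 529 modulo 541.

(205)^4 ≡ 174 (mod 541)
(174)^5 ≡ 352 (mod 541)
352 + 18 = 370
370 + 190 = 560 ≡ 19 (mod 541)
19 * 529 = 10051 ≡ 313 (mod 541)

313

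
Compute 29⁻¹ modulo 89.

43

89 = 3×29 + 2
29 = 14×2 + 1
2 = 2×1 + 0
gcd(29, 89) = 1, so the inverse exists.
Bézout: 1 = −14×89 + 43×29.
So 29⁻¹ ≡ 43 (mod 89).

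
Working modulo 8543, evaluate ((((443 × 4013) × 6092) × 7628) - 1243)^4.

4761

443 × 4013 = 1777759 ≡ 815 (mod 8543)
815 × 6092 = 4964980 ≡ 1497 (mod 8543)
1497 × 7628 = 11419116 ≡ 5668 (mod 8543)
5668 - 1243 = 4425
(4425)^4 ≡ 4761 (mod 8543)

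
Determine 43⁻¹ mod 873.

873 = 20*43 + 13
43 = 3*13 + 4
13 = 3*4 + 1
4 = 4*1 + 0
gcd(43, 873) = 1, so the inverse exists.
Back-substitute for 1:
1 = 1*13 − 3*4
  = −3*43 + 10*13
  = 10*873 − 203*43
So 43⁻¹ ≡ −203 ≡ 670 (mod 873).

670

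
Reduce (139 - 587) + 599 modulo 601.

151

139 - 587 = -448 ≡ 153 (mod 601)
153 + 599 = 752 ≡ 151 (mod 601)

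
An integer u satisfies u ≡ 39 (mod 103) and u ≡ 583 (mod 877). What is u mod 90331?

103⁻¹ mod 877: 103*579 ≡ 1 (mod 877), so 103⁻¹ ≡ 579.
u = 39 + 103*((583 − 39)*579 mod 877) = 39 + 103*133 = 13738.
Check: 13738 mod 103 = 39, 13738 mod 877 = 583. ✓

13738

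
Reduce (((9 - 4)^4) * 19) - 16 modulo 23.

9 - 4 = 5
(5)^4 ≡ 4 (mod 23)
4 * 19 = 76 ≡ 7 (mod 23)
7 - 16 = -9 ≡ 14 (mod 23)

14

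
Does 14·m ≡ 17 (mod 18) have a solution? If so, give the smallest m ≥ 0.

no solution

gcd(14, 18) = 2, and 2 does not divide 17.
So the congruence has no solution.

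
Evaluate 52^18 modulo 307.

Compute successive squares:
18 in binary is 10010, i.e. 18 = 16 + 2.
52^1 ≡ 52 (mod 307)
52^2 ≡ 52^2 = 2704 ≡ 248 (mod 307)
52^4 ≡ 248^2 = 61504 ≡ 104 (mod 307)
52^8 ≡ 104^2 = 10816 ≡ 71 (mod 307)
52^16 ≡ 71^2 = 5041 ≡ 129 (mod 307)
52^18 = 52^16 * 52^2 ≡ 129 * 248 (mod 307).
129 * 248 = 31992 ≡ 64 (mod 307).

64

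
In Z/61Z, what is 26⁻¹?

Apply the Euclidean algorithm and back-substitute:
61 = 2×26 + 9
26 = 2×9 + 8
9 = 1×8 + 1
8 = 8×1 + 0
gcd(26, 61) = 1, so the inverse exists.
Bézout: 1 = 3×61 − 7×26.
So 26⁻¹ ≡ −7 ≡ 54 (mod 61).

54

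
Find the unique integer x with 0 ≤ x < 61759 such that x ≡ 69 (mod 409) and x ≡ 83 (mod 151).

409⁻¹ mod 151: 409*24 ≡ 1 (mod 151), so 409⁻¹ ≡ 24.
x = 69 + 409*((83 − 69)*24 mod 151) = 69 + 409*34 = 13975.

13975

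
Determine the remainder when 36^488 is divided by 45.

Using repeated squaring:
36^1 ≡ 36 (mod 45)
36^2 ≡ 36^2 = 1296 ≡ 36 (mod 45)
36^4 ≡ 36^2 = 1296 ≡ 36 (mod 45)
36^8 ≡ 36^2 = 1296 ≡ 36 (mod 45)
36^16 ≡ 36^2 = 1296 ≡ 36 (mod 45)
36^32 ≡ 36^2 = 1296 ≡ 36 (mod 45)
36^64 ≡ 36^2 = 1296 ≡ 36 (mod 45)
36^128 ≡ 36^2 = 1296 ≡ 36 (mod 45)
36^256 ≡ 36^2 = 1296 ≡ 36 (mod 45)
36^488 = 36^256 * 36^128 * 36^64 * 36^32 * 36^8 ≡ 36 * 36 * 36 * 36 * 36 (mod 45).
Accumulate the product:
36 * 36 = 1296 ≡ 36
36 * 36 = 1296 ≡ 36
36 * 36 = 1296 ≡ 36
36 * 36 = 1296 ≡ 36

36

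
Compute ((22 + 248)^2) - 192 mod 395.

22 + 248 = 270
(270)^2 ≡ 220 (mod 395)
220 - 192 = 28

28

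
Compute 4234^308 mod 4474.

3298

308 in binary is 100110100, i.e. 308 = 256 + 32 + 16 + 4.
4234^1 ≡ 4234 (mod 4474)
4234^2 ≡ 4234^2 = 17926756 ≡ 3912 (mod 4474)
4234^4 ≡ 3912^2 = 15303744 ≡ 2664 (mod 4474)
4234^8 ≡ 2664^2 = 7096896 ≡ 1132 (mod 4474)
4234^16 ≡ 1132^2 = 1281424 ≡ 1860 (mod 4474)
4234^32 ≡ 1860^2 = 3459600 ≡ 1198 (mod 4474)
4234^64 ≡ 1198^2 = 1435204 ≡ 3524 (mod 4474)
4234^128 ≡ 3524^2 = 12418576 ≡ 3226 (mod 4474)
4234^256 ≡ 3226^2 = 10407076 ≡ 552 (mod 4474)
4234^308 = 4234^256 × 4234^32 × 4234^16 × 4234^4 ≡ 552 × 1198 × 1860 × 2664 (mod 4474).
Accumulate the product:
552 × 1198 = 661296 ≡ 3618
3618 × 1860 = 6729480 ≡ 584
584 × 2664 = 1555776 ≡ 3298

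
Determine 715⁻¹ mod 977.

Run the extended Euclidean algorithm:
977 = 1*715 + 262
715 = 2*262 + 191
262 = 1*191 + 71
191 = 2*71 + 49
71 = 1*49 + 22
49 = 2*22 + 5
22 = 4*5 + 2
5 = 2*2 + 1
2 = 2*1 + 0
gcd(715, 977) = 1, so the inverse exists.
Bézout: 1 = −292*977 + 399*715.
So 715⁻¹ ≡ 399 (mod 977).

399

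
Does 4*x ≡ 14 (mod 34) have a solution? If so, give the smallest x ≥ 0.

12

gcd(4, 34) = 2, and 2 | 14, so solutions exist.
Divide through by 2: 2*x mod 17 = 7.
2⁻¹ ≡ 9 (mod 17).
x ≡ 9*7 ≡ 12 (mod 17).
The smallest non-negative solution is x = 12.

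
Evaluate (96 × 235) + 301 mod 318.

283

96 × 235 = 22560 ≡ 300 (mod 318)
300 + 301 = 601 ≡ 283 (mod 318)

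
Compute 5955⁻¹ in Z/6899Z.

5927

Apply the Euclidean algorithm and back-substitute:
6899 = 1·5955 + 944
5955 = 6·944 + 291
944 = 3·291 + 71
291 = 4·71 + 7
71 = 10·7 + 1
7 = 7·1 + 0
gcd(5955, 6899) = 1, so the inverse exists.
Bézout: 1 = 839·6899 − 972·5955.
So 5955⁻¹ ≡ −972 ≡ 5927 (mod 6899).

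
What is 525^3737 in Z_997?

3737 in binary is 111010011001, i.e. 3737 = 2048 + 1024 + 512 + 128 + 16 + 8 + 1.
525^1 ≡ 525 (mod 997)
525^2 ≡ 525^2 = 275625 ≡ 453 (mod 997)
525^4 ≡ 453^2 = 205209 ≡ 824 (mod 997)
525^8 ≡ 824^2 = 678976 ≡ 19 (mod 997)
525^16 ≡ 19^2 = 361 (mod 997)
525^32 ≡ 361^2 = 130321 ≡ 711 (mod 997)
525^64 ≡ 711^2 = 505521 ≡ 42 (mod 997)
525^128 ≡ 42^2 = 1764 ≡ 767 (mod 997)
525^256 ≡ 767^2 = 588289 ≡ 59 (mod 997)
525^512 ≡ 59^2 = 3481 ≡ 490 (mod 997)
525^1024 ≡ 490^2 = 240100 ≡ 820 (mod 997)
525^2048 ≡ 820^2 = 672400 ≡ 422 (mod 997)
525^3737 = 525^2048 · 525^1024 · 525^512 · 525^128 · 525^16 · 525^8 · 525^1 ≡ 422 · 820 · 490 · 767 · 361 · 19 · 525 (mod 997).
Accumulate the product:
422 · 820 = 346040 ≡ 81
81 · 490 = 39690 ≡ 807
807 · 767 = 618969 ≡ 829
829 · 361 = 299269 ≡ 169
169 · 19 = 3211 ≡ 220
220 · 525 = 115500 ≡ 845

845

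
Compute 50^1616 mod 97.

1

50^1 ≡ 50 (mod 97)
50^2 ≡ 50^2 = 2500 ≡ 75 (mod 97)
50^4 ≡ 75^2 = 5625 ≡ 96 (mod 97)
50^8 ≡ 96^2 = 9216 ≡ 1 (mod 97)
50^16 ≡ 1^2 = 1 (mod 97)
50^32 ≡ 1^2 = 1 (mod 97)
50^64 ≡ 1^2 = 1 (mod 97)
50^128 ≡ 1^2 = 1 (mod 97)
50^256 ≡ 1^2 = 1 (mod 97)
50^512 ≡ 1^2 = 1 (mod 97)
50^1024 ≡ 1^2 = 1 (mod 97)
50^1616 = 50^1024 · 50^512 · 50^64 · 50^16 ≡ 1 · 1 · 1 · 1 (mod 97).
Accumulate the product:
1 · 1 = 1
1 · 1 = 1
1 · 1 = 1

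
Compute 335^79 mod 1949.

By square-and-multiply:
79 in binary is 1001111, i.e. 79 = 64 + 8 + 4 + 2 + 1.
335^1 ≡ 335 (mod 1949)
335^2 ≡ 335^2 = 112225 ≡ 1132 (mod 1949)
335^4 ≡ 1132^2 = 1281424 ≡ 931 (mod 1949)
335^8 ≡ 931^2 = 866761 ≡ 1405 (mod 1949)
335^16 ≡ 1405^2 = 1974025 ≡ 1637 (mod 1949)
335^32 ≡ 1637^2 = 2679769 ≡ 1843 (mod 1949)
335^64 ≡ 1843^2 = 3396649 ≡ 1491 (mod 1949)
335^79 = 335^64 · 335^8 · 335^4 · 335^2 · 335^1 ≡ 1491 · 1405 · 931 · 1132 · 335 (mod 1949).
Accumulate the product:
1491 · 1405 = 2094855 ≡ 1629
1629 · 931 = 1516599 ≡ 277
277 · 1132 = 313564 ≡ 1724
1724 · 335 = 577540 ≡ 636

636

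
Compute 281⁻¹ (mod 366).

155

366 = 1·281 + 85
281 = 3·85 + 26
85 = 3·26 + 7
26 = 3·7 + 5
7 = 1·5 + 2
5 = 2·2 + 1
2 = 2·1 + 0
gcd(281, 366) = 1, so the inverse exists.
Back-substitute for 1:
1 = 1·5 − 2·2
  = −2·7 + 3·5
  = 3·26 − 11·7
  = −11·85 + 36·26
  = 36·281 − 119·85
  = −119·366 + 155·281
So 281⁻¹ ≡ 155 (mod 366).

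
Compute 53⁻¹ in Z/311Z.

By the extended Euclidean algorithm:
311 = 5*53 + 46
53 = 1*46 + 7
46 = 6*7 + 4
7 = 1*4 + 3
4 = 1*3 + 1
3 = 3*1 + 0
gcd(53, 311) = 1, so the inverse exists.
Back-substitute for 1:
1 = 1*4 − 1*3
  = −1*7 + 2*4
  = 2*46 − 13*7
  = −13*53 + 15*46
  = 15*311 − 88*53
So 53⁻¹ ≡ −88 ≡ 223 (mod 311).

223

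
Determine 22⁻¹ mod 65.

65 = 2×22 + 21
22 = 1×21 + 1
21 = 21×1 + 0
gcd(22, 65) = 1, so the inverse exists.
Back-substitute for 1:
1 = 1×22 − 1×21
  = −1×65 + 3×22
So 22⁻¹ ≡ 3 (mod 65).

3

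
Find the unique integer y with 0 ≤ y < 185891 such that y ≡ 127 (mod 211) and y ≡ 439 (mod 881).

53299

211⁻¹ mod 881: 211*238 ≡ 1 (mod 881), so 211⁻¹ ≡ 238.
y = 127 + 211*((439 − 127)*238 mod 881) = 127 + 211*252 = 53299.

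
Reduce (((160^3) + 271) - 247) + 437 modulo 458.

(160)^3 ≡ 106 (mod 458)
106 + 271 = 377
377 - 247 = 130
130 + 437 = 567 ≡ 109 (mod 458)

109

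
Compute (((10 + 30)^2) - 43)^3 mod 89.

11

10 + 30 = 40
(40)^2 ≡ 87 (mod 89)
87 - 43 = 44
(44)^3 ≡ 11 (mod 89)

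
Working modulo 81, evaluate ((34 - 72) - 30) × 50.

2

34 - 72 = -38 ≡ 43 (mod 81)
43 - 30 = 13
13 × 50 = 650 ≡ 2 (mod 81)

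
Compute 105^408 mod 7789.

By square-and-multiply:
408 in binary is 110011000, i.e. 408 = 256 + 128 + 16 + 8.
105^1 ≡ 105 (mod 7789)
105^2 ≡ 105^2 = 11025 ≡ 3236 (mod 7789)
105^4 ≡ 3236^2 = 10471696 ≡ 3280 (mod 7789)
105^8 ≡ 3280^2 = 10758400 ≡ 1791 (mod 7789)
105^16 ≡ 1791^2 = 3207681 ≡ 6402 (mod 7789)
105^32 ≡ 6402^2 = 40985604 ≡ 7675 (mod 7789)
105^64 ≡ 7675^2 = 58905625 ≡ 5207 (mod 7789)
105^128 ≡ 5207^2 = 27112849 ≡ 7129 (mod 7789)
105^256 ≡ 7129^2 = 50822641 ≡ 7205 (mod 7789)
105^408 = 105^256 * 105^128 * 105^16 * 105^8 ≡ 7205 * 7129 * 6402 * 1791 (mod 7789).
Accumulate the product:
7205 * 7129 = 51364445 ≡ 3779
3779 * 6402 = 24193158 ≡ 524
524 * 1791 = 938484 ≡ 3804

3804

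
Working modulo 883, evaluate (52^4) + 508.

1

(52)^4 ≡ 376 (mod 883)
376 + 508 = 884 ≡ 1 (mod 883)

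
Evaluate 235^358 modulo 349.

142

By square-and-multiply:
235^1 ≡ 235 (mod 349)
235^2 ≡ 235^2 = 55225 ≡ 83 (mod 349)
235^4 ≡ 83^2 = 6889 ≡ 258 (mod 349)
235^8 ≡ 258^2 = 66564 ≡ 254 (mod 349)
235^16 ≡ 254^2 = 64516 ≡ 300 (mod 349)
235^32 ≡ 300^2 = 90000 ≡ 307 (mod 349)
235^64 ≡ 307^2 = 94249 ≡ 19 (mod 349)
235^128 ≡ 19^2 = 361 ≡ 12 (mod 349)
235^256 ≡ 12^2 = 144 (mod 349)
235^358 = 235^256 × 235^64 × 235^32 × 235^4 × 235^2 ≡ 144 × 19 × 307 × 258 × 83 (mod 349).
Accumulate the product:
144 × 19 = 2736 ≡ 293
293 × 307 = 89951 ≡ 258
258 × 258 = 66564 ≡ 254
254 × 83 = 21082 ≡ 142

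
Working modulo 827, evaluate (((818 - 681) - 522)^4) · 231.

818 - 681 = 137
137 - 522 = -385 ≡ 442 (mod 827)
(442)^4 ≡ 476 (mod 827)
476 · 231 = 109956 ≡ 792 (mod 827)

792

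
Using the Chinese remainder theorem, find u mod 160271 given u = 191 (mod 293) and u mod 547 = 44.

84282

293⁻¹ mod 547: 293×519 ≡ 1 (mod 547), so 293⁻¹ ≡ 519.
u = 191 + 293×((44 − 191)×519 mod 547) = 191 + 293×287 = 84282.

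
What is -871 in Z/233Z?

-871 = -4×233 + 61, so -871 ≡ 61 (mod 233).

61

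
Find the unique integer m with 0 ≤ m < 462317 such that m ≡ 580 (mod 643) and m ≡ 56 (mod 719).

643⁻¹ mod 719: 643·596 ≡ 1 (mod 719), so 643⁻¹ ≡ 596.
m = 580 + 643·((56 − 580)·596 mod 719) = 580 + 643·461 = 297003.

297003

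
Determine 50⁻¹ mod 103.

Run the extended Euclidean algorithm:
103 = 2×50 + 3
50 = 16×3 + 2
3 = 1×2 + 1
2 = 2×1 + 0
gcd(50, 103) = 1, so the inverse exists.
Back-substitute for 1:
1 = 1×3 − 1×2
  = −1×50 + 17×3
  = 17×103 − 35×50
So 50⁻¹ ≡ −35 ≡ 68 (mod 103).

68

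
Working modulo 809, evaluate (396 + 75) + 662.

396 + 75 = 471
471 + 662 = 1133 ≡ 324 (mod 809)

324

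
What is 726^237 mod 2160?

726^1 ≡ 726 (mod 2160)
726^2 ≡ 726^2 = 527076 ≡ 36 (mod 2160)
726^4 ≡ 36^2 = 1296 (mod 2160)
726^8 ≡ 1296^2 = 1679616 ≡ 1296 (mod 2160)
726^16 ≡ 1296^2 = 1679616 ≡ 1296 (mod 2160)
726^32 ≡ 1296^2 = 1679616 ≡ 1296 (mod 2160)
726^64 ≡ 1296^2 = 1679616 ≡ 1296 (mod 2160)
726^128 ≡ 1296^2 = 1679616 ≡ 1296 (mod 2160)
726^237 = 726^128 * 726^64 * 726^32 * 726^8 * 726^4 * 726^1 ≡ 1296 * 1296 * 1296 * 1296 * 1296 * 726 (mod 2160).
Accumulate the product:
1296 * 1296 = 1679616 ≡ 1296
1296 * 1296 = 1679616 ≡ 1296
1296 * 1296 = 1679616 ≡ 1296
1296 * 1296 = 1679616 ≡ 1296
1296 * 726 = 940896 ≡ 1296

1296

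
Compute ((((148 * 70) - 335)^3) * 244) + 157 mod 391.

148 * 70 = 10360 ≡ 194 (mod 391)
194 - 335 = -141 ≡ 250 (mod 391)
(250)^3 ≡ 249 (mod 391)
249 * 244 = 60756 ≡ 151 (mod 391)
151 + 157 = 308

308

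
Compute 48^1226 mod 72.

0

Compute successive squares:
48^1 ≡ 48 (mod 72)
48^2 ≡ 48^2 = 2304 ≡ 0 (mod 72)
48^4 ≡ 0^2 = 0 (mod 72)
48^8 ≡ 0^2 = 0 (mod 72)
48^16 ≡ 0^2 = 0 (mod 72)
48^32 ≡ 0^2 = 0 (mod 72)
48^64 ≡ 0^2 = 0 (mod 72)
48^128 ≡ 0^2 = 0 (mod 72)
48^256 ≡ 0^2 = 0 (mod 72)
48^512 ≡ 0^2 = 0 (mod 72)
48^1024 ≡ 0^2 = 0 (mod 72)
48^1226 = 48^1024 · 48^128 · 48^64 · 48^8 · 48^2 ≡ 0 · 0 · 0 · 0 · 0 (mod 72).
Accumulate the product:
0 · 0 = 0
0 · 0 = 0
0 · 0 = 0
0 · 0 = 0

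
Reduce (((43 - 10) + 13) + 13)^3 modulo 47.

36

43 - 10 = 33
33 + 13 = 46
46 + 13 = 59 ≡ 12 (mod 47)
(12)^3 ≡ 36 (mod 47)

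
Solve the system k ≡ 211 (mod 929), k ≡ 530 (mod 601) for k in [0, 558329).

929⁻¹ mod 601: 929·306 ≡ 1 (mod 601), so 929⁻¹ ≡ 306.
k = 211 + 929·((530 − 211)·306 mod 601) = 211 + 929·252 = 234319.

234319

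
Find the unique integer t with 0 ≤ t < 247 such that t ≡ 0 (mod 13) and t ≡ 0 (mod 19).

0

13⁻¹ mod 19: 13·3 ≡ 1 (mod 19), so 13⁻¹ ≡ 3.
t = 0 + 13·((0 − 0)·3 mod 19) = 0 + 13·0 = 0.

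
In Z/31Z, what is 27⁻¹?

31 = 1·27 + 4
27 = 6·4 + 3
4 = 1·3 + 1
3 = 3·1 + 0
gcd(27, 31) = 1, so the inverse exists.
Back-substitute for 1:
1 = 1·4 − 1·3
  = −1·27 + 7·4
  = 7·31 − 8·27
So 27⁻¹ ≡ −8 ≡ 23 (mod 31).

23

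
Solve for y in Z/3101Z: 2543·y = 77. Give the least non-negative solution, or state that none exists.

1806

gcd(2543, 3101) = 1, so a unique solution mod 3101 exists.
2543⁻¹ ≡ 2762 (mod 3101).
y ≡ 2762·77 ≡ 1806 (mod 3101).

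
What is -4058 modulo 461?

91

-4058 = -9×461 + 91, so -4058 ≡ 91 (mod 461).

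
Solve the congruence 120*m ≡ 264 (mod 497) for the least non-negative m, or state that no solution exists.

gcd(120, 497) = 1, so a unique solution mod 497 exists.
120⁻¹ ≡ 29 (mod 497).
m ≡ 29*264 ≡ 201 (mod 497).

201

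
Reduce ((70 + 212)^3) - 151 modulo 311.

70 + 212 = 282
(282)^3 ≡ 180 (mod 311)
180 - 151 = 29

29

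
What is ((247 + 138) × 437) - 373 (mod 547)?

247 + 138 = 385
385 × 437 = 168245 ≡ 316 (mod 547)
316 - 373 = -57 ≡ 490 (mod 547)

490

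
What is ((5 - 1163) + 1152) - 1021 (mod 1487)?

5 - 1163 = -1158 ≡ 329 (mod 1487)
329 + 1152 = 1481
1481 - 1021 = 460

460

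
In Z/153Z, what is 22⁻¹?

7

Apply the Euclidean algorithm and back-substitute:
153 = 6·22 + 21
22 = 1·21 + 1
21 = 21·1 + 0
gcd(22, 153) = 1, so the inverse exists.
Bézout: 1 = −1·153 + 7·22.
So 22⁻¹ ≡ 7 (mod 153).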